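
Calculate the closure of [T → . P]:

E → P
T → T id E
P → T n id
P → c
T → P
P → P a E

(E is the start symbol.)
To compute CLOSURE, for each item [A → α.Bβ] where B is a non-terminal, add [B → .γ] for all productions B → γ; repeat for the newly added items until nothing changes.

Start with: [T → . P]
  [T → . P] has the dot before P: add [P → . T n id], [P → . c], [P → . P a E]
  [P → . T n id] has the dot before T: add [T → . T id E]
No further items can be added.

CLOSURE = { [P → . P a E], [P → . T n id], [P → . c], [T → . P], [T → . T id E] }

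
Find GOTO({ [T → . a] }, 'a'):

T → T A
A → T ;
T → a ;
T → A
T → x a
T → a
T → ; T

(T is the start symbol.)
{ [T → a .] }

GOTO(I, 'a') = CLOSURE({ [A → αX.β] : [A → α.Xβ] ∈ I, X = 'a' })

Items with dot before 'a', with the dot advanced:
  [T → . a] → [T → a .]
Closure adds nothing (no advanced item has the dot before a non-terminal).

GOTO = { [T → a .] }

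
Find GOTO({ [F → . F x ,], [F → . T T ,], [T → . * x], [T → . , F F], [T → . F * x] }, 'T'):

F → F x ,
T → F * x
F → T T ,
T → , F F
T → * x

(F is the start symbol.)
GOTO(I, 'T') = CLOSURE({ [A → αX.β] : [A → α.Xβ] ∈ I, X = 'T' })

Items with dot before 'T', with the dot advanced:
  [F → . T T ,] → [F → T . T ,]
Closure of the advanced items:
  [F → T . T ,] has the dot before T: add [T → . F * x], [T → . , F F], [T → . * x]
  [T → . F * x] has the dot before F: add [F → . F x ,], [F → . T T ,]

GOTO = { [F → . F x ,], [F → . T T ,], [F → T . T ,], [T → . * x], [T → . , F F], [T → . F * x] }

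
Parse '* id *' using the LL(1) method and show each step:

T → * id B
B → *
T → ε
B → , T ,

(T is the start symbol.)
Stack is shown with the top on the left.

Stack     Input     Action
--------------------------
T $       * id * $  output T → * id B
* id B $  * id * $  match '*'
id B $    id * $    match 'id'
B $       * $       output B → *
* $       * $       match '*'
$         $         accept

The string is accepted.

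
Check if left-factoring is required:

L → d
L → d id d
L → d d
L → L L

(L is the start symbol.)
Left-factoring is needed when two productions for the same non-terminal
share a common prefix on the right-hand side.

Productions for L:
  L → d
  L → d id d
  L → d d
  L → L L

Found common prefix 'd' in productions for L

Answer: Yes, L has productions with common prefix 'd'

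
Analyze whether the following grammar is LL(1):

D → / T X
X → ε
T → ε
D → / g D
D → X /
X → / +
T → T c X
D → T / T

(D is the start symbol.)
No. Predict set conflict for D: { '/' }

A grammar is LL(1) if for each non-terminal N with multiple productions, the predict sets of those productions are pairwise disjoint, where PREDICT(N → α) = (FIRST(α) \ {ε}) ∪ (FOLLOW(N) if α ⇒* ε).

Relevant sets:
  FIRST(X) = { '/', ε }
  FIRST(T) = { 'c', ε }
  FOLLOW(X) = { $, '/', 'c' }
  FOLLOW(T) = { $, '/', 'c' }

For D:
  PREDICT(D → '/' T X) = { '/' }
  PREDICT(D → '/' g D) = { '/' }
  PREDICT(D → X '/') = { '/' }
  PREDICT(D → T '/' T) = { '/', 'c' }
For X:
  PREDICT(X → ε) = { $, '/', 'c' }
  PREDICT(X → '/' '+') = { '/' }
For T:
  PREDICT(T → ε) = { $, '/', 'c' }
  PREDICT(T → T c X) = { 'c' }

Conflict found: Predict set conflict for D: { '/' }
The grammar is NOT LL(1).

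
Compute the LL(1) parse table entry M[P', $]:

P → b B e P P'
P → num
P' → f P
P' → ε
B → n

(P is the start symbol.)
P' → ε

To find M[P', $], we find productions for P' where $ is in the predict set (PREDICT(N → α) = (FIRST(α) \ {ε}) ∪ (FOLLOW(N) if α ⇒* ε)).

Relevant sets:
  FOLLOW(P') = { $, 'f' }

P' → f P: PREDICT = { 'f' }
P' → ε: PREDICT = { $, 'f' }
  $ is in predict set, so this production goes in M[P', $]

M[P', $] = P' → ε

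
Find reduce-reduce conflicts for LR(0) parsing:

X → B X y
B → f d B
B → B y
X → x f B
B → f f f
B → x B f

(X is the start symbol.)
Augment with X' → X and build the canonical LR(0) collection (I0 = CLOSURE({[X' → . X]}), then GOTO on every symbol after a dot until no new states appear). It has 19 states:
  I0: { [B → . B y], [B → . f d B], [B → . f f f], [B → . x B f], [X → . B X y], [X → . x f B], [X' → . X] }  — shift
  I1: { [B → . B y], [B → . f d B], [B → . f f f], [B → . x B f], [B → B . y], [X → . B X y], [X → . x f B], [X → B . X y] }  — shift
  I2: { [X' → X .] }  — accept
  I3: { [B → f . d B], [B → f . f f] }  — shift
  I4: { [B → . B y], [B → . f d B], [B → . f f f], [B → . x B f], [B → x . B f], [X → x . f B] }  — shift
  I5: { [B → B . y], [B → x B . f] }  — shift
  I6: { [B → . B y], [B → . f d B], [B → . f f f], [B → . x B f], [B → f . d B], [B → f . f f], [X → x f . B] }  — shift
  I7: { [B → . B y], [B → . f d B], [B → . f f f], [B → . x B f], [B → x . B f] }  — shift
  I8: { [B → B . y], [X → x f B .] }  — shift, reduce
  I9: { [B → . B y], [B → . f d B], [B → . f f f], [B → . x B f], [B → f d . B] }  — shift
  I10: { [B → f . d B], [B → f . f f], [B → f f . f] }  — shift
  I11: { [B → f f . f], [B → f f f .] }  — shift, reduce
  I12: { [B → f f f .] }  — reduce
  I13: { [B → B . y], [B → f d B .] }  — shift, reduce
  I14: { [B → B y .] }  — reduce
  I15: { [B → x B f .] }  — reduce
  I16: { [B → f f . f] }  — shift
  I17: { [X → B X . y] }  — shift
  I18: { [X → B X y .] }  — reduce

No state contains more than one complete item.

Answer: No reduce-reduce conflicts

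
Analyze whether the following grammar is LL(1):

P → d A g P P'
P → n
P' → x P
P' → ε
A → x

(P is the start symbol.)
A grammar is LL(1) if for each non-terminal N with multiple productions, the predict sets of those productions are pairwise disjoint, where PREDICT(N → α) = (FIRST(α) \ {ε}) ∪ (FOLLOW(N) if α ⇒* ε).

Relevant sets:
  FOLLOW(P') = { $, 'x' }

For P:
  PREDICT(P → d A g P P') = { 'd' }
  PREDICT(P → n) = { 'n' }
For P':
  PREDICT(P' → x P) = { 'x' }
  PREDICT(P' → ε) = { $, 'x' }
A has a single production, so nothing to check there.

Conflict found: Predict set conflict for P': { 'x' }
The grammar is NOT LL(1).

Answer: No. Predict set conflict for P': { 'x' }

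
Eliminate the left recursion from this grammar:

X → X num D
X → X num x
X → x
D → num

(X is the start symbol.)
X → x X'
X' → num D X'
X' → num x X'
X' → ε
D → num

X is directly left-recursive. The standard transformation for
  A → A α₁ | ... | A α_m | β₁ | ... | β_n
is
  A  → β₁ A' | ... | β_n A'
  A' → α₁ A' | ... | α_m A' | ε

X → x becomes X → x X'
X → X num D becomes X' → num D X'
X → X num x becomes X' → num x X'
Add X' → ε

Productions for other non-terminals are unchanged:
  D → num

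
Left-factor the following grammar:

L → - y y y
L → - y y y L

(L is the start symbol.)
Left-factoring transforms A → αβ₁ | αβ₂ into A → αA' and A' → β₁ | β₂
(α is the longest common prefix among the alternatives). Repeat until
no nonterminal has two alternatives with a common prefix.

Round 1: L has alternatives sharing prefix '- y y y'. Introduce L': L → - y y y L'
  Add: L' → ε
  Add: L' → L

No remaining common prefixes — done.

Resulting grammar:
L → - y y y L'
L' → ε
L' → L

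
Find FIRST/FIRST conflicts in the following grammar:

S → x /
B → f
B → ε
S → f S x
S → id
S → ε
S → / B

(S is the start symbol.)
No FIRST/FIRST conflicts.

A FIRST/FIRST conflict occurs when two productions N → α and N → β for the same non-terminal have FIRST(α) ∩ FIRST(β) ≠ ∅ (with ε ∈ FIRST of a nullable right-hand side, so two nullable alternatives also conflict).

Productions for S:
  S → x /: FIRST = { 'x' }
  S → f S x: FIRST = { 'f' }
  S → id: FIRST = { 'id' }
  S → ε: FIRST = { ε }
  S → / B: FIRST = { '/' }
Productions for B:
  B → f: FIRST = { 'f' }
  B → ε: FIRST = { ε }

All alternatives of each non-terminal have pairwise disjoint FIRST sets.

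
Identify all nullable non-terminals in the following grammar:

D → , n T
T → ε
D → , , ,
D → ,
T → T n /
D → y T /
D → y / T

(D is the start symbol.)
{ 'T' }

A non-terminal is nullable if it can derive ε (the empty string): either it has an ε-production, or it has a production whose right-hand side consists entirely of nullable non-terminals.

ε-productions: T → ε
So T is immediately nullable.
No further non-terminal can be added: every production for the remaining non-terminals contains a terminal or a non-nullable non-terminal.
Nullable = { 'T' }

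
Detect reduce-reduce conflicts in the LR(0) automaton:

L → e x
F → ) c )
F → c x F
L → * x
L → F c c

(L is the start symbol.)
Augment with L' → L and build the canonical LR(0) collection (I0 = CLOSURE({[L' → . L]}), then GOTO on every symbol after a dot until no new states appear). It has 15 states:
  I0: { [F → . ) c )], [F → . c x F], [L → . * x], [L → . F c c], [L → . e x], [L' → . L] }  — shift
  I1: { [F → ) . c )] }  — shift
  I2: { [L → * . x] }  — shift
  I3: { [L → F . c c] }  — shift
  I4: { [L' → L .] }  — accept
  I5: { [F → c . x F] }  — shift
  I6: { [L → e . x] }  — shift
  I7: { [L → e x .] }  — reduce
  I8: { [F → . ) c )], [F → . c x F], [F → c x . F] }  — shift
  I9: { [F → c x F .] }  — reduce
  I10: { [L → F c . c] }  — shift
  I11: { [L → F c c .] }  — reduce
  I12: { [L → * x .] }  — reduce
  I13: { [F → ) c . )] }  — shift
  I14: { [F → ) c ) .] }  — reduce

No state contains more than one complete item.

Answer: No reduce-reduce conflicts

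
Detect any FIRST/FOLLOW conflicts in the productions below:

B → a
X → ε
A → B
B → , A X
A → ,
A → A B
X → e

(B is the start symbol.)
Nullable non-terminals: X.

X: nullable alternative(s) X → ε; FOLLOW(X) = { $, ',', 'a', 'e' }
  X → ε: FIRST \ {ε} = { } — this is the only nullable alternative, skip
  X → e: FIRST \ {ε} = { 'e' } — overlaps FOLLOW(X) on { 'e' }: CONFLICT

A, B have no nullable alternative, so no FIRST/FOLLOW check is needed there.

So the grammar has 1 FIRST/FOLLOW conflict (marked CONFLICT above).

Answer: Yes. X → e with FOLLOW(X) on { 'e' }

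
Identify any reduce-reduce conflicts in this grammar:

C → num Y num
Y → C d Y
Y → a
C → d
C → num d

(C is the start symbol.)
Augment with C' → C and build the canonical LR(0) collection (I0 = CLOSURE({[C' → . C]}), then GOTO on every symbol after a dot until no new states appear). It has 11 states:
  I0: { [C → . d], [C → . num Y num], [C → . num d], [C' → . C] }  — shift
  I1: { [C' → C .] }  — accept
  I2: { [C → d .] }  — reduce
  I3: { [C → . d], [C → . num Y num], [C → . num d], [C → num . Y num], [C → num . d], [Y → . C d Y], [Y → . a] }  — shift
  I4: { [Y → C . d Y] }  — shift
  I5: { [C → num Y . num] }  — shift
  I6: { [Y → a .] }  — reduce
  I7: { [C → d .], [C → num d .] }  — 2 reduces
  I8: { [C → num Y num .] }  — reduce
  I9: { [C → . d], [C → . num Y num], [C → . num d], [Y → . C d Y], [Y → . a], [Y → C d . Y] }  — shift
  I10: { [Y → C d Y .] }  — reduce

I7 contains complete items [C → d .], [C → num d .] — reduce-reduce conflict.

Answer: Yes — I7: [C → d .] vs [C → num d .]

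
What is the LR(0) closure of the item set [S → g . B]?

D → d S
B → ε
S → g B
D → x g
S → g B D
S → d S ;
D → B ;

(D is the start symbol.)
{ [B → .], [S → g . B] }

To compute CLOSURE, for each item [A → α.Bβ] where B is a non-terminal, add [B → .γ] for all productions B → γ; repeat for the newly added items until nothing changes.

Start with: [S → g . B]
  [S → g . B] has the dot before B: add [B → .]
No further items can be added.

CLOSURE = { [B → .], [S → g . B] }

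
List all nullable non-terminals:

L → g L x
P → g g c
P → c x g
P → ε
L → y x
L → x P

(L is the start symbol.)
{ 'P' }

A non-terminal is nullable if it can derive ε (the empty string): either it has an ε-production, or it has a production whose right-hand side consists entirely of nullable non-terminals.

ε-productions: P → ε
So P is immediately nullable.
No further non-terminal can be added: every production for the remaining non-terminals contains a terminal or a non-nullable non-terminal.
Nullable = { 'P' }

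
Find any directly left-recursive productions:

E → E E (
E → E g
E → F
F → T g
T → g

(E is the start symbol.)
Yes, E is left-recursive

Direct left recursion occurs when N → N α for some non-terminal N (the right-hand side begins with the left-hand side itself).

E → E E (: LEFT RECURSIVE (starts with E)
E → E g: LEFT RECURSIVE (starts with E)
E → F: starts with F
F → T g: starts with T
T → g: starts with g

The grammar has direct left recursion on: E.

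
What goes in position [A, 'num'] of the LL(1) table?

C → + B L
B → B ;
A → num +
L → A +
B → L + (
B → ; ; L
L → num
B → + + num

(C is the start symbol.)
A → num +

To find M[A, 'num'], we find productions for A where 'num' is in the predict set (PREDICT(N → α) = (FIRST(α) \ {ε}) ∪ (FOLLOW(N) if α ⇒* ε)).

A → num +: PREDICT = { 'num' }
  'num' is in predict set, so this production goes in M[A, 'num']

M[A, 'num'] = A → num +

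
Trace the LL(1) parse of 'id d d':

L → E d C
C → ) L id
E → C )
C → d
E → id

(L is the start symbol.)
LL(1) parsing maintains a stack (initially the start symbol over $) and the input. At each step: if the stack top is a terminal, match it against the current input token; if it is a non-terminal N, replace it with the RHS of M[N, lookahead] (the unique production whose predict set contains the lookahead).

Stack is shown with the top on the left.

Stack     Input     Action
--------------------------
L $       id d d $  output L → E d C
E d C $   id d d $  output E → id
id d C $  id d d $  match 'id'
d C $     d d $     match 'd'
C $       d $       output C → d
d $       d $       match 'd'
$         $         accept

The string is accepted.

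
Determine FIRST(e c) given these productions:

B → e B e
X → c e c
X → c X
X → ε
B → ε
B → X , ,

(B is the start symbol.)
{ 'e' }

To compute FIRST(e c), process the symbols left to right:
Symbol e is a terminal. Add 'e' and stop.
FIRST(e c) = { 'e' }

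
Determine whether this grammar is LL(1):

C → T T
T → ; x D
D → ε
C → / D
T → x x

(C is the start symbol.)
A grammar is LL(1) if for each non-terminal N with multiple productions, the predict sets of those productions are pairwise disjoint, where PREDICT(N → α) = (FIRST(α) \ {ε}) ∪ (FOLLOW(N) if α ⇒* ε).

Relevant sets:
  FIRST(T) = { ';', 'x' }

For C:
  PREDICT(C → T T) = { ';', 'x' }
  PREDICT(C → '/' D) = { '/' }
For T:
  PREDICT(T → ';' x D) = { ';' }
  PREDICT(T → x x) = { 'x' }
D has a single production, so nothing to check there.

All predict sets are disjoint. The grammar IS LL(1).

Answer: Yes, the grammar is LL(1).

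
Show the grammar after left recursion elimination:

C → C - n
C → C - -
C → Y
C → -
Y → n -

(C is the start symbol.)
C is directly left-recursive. The standard transformation for
  A → A α₁ | ... | A α_m | β₁ | ... | β_n
is
  A  → β₁ A' | ... | β_n A'
  A' → α₁ A' | ... | α_m A' | ε

C → Y becomes C → Y C'
C → - becomes C → - C'
C → C - n becomes C' → - n C'
C → C - - becomes C' → - - C'
Add C' → ε

Productions for other non-terminals are unchanged:
  Y → n -

Resulting grammar:
C → Y C'
C → - C'
C' → - n C'
C' → - - C'
C' → ε
Y → n -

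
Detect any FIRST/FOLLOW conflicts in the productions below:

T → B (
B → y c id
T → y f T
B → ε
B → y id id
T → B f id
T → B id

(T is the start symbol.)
A FIRST/FOLLOW conflict occurs when a non-terminal N has a nullable alternative N → β (β ⇒* ε) and another alternative N → α with FIRST(α) ∩ FOLLOW(N) ≠ ∅: on such a lookahead the parser cannot decide between expanding α and letting N vanish via β.

Nullable non-terminals: B.

B: nullable alternative(s) B → ε; FOLLOW(B) = { '(', 'f', 'id' }
  B → y c id: FIRST \ {ε} = { 'y' } — disjoint from FOLLOW(B)
  B → ε: FIRST \ {ε} = { } — this is the only nullable alternative, skip
  B → y id id: FIRST \ {ε} = { 'y' } — disjoint from FOLLOW(B)

T has no nullable alternative, so no FIRST/FOLLOW check is needed there.

No FIRST/FOLLOW conflicts found.

Answer: No FIRST/FOLLOW conflicts.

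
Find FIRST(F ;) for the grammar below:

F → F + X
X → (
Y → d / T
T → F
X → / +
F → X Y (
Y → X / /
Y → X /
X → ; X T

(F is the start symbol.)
{ '(', '/', ';' }

FIRST sets of the non-terminals involved (from the grammar, by fixed-point iteration):
  FIRST(F) = { '(', '/', ';' }

To compute FIRST(F ;), process the symbols left to right:
Symbol F is a non-terminal. Add FIRST(F) \ {ε} = { '(', '/', ';' }
F is not nullable (ε ∉ FIRST(F)), so stop here.
FIRST(F ;) = { '(', '/', ';' }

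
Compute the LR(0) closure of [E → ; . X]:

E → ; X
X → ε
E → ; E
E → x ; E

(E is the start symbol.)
{ [E → ; . X], [X → .] }

Start with: [E → ; . X]
  [E → ; . X] has the dot before X: add [X → .]
No further items can be added.

CLOSURE = { [E → ; . X], [X → .] }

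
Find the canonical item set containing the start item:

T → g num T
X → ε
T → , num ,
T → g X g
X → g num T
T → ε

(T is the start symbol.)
First, augment the grammar with T' → T
I₀ = CLOSURE({ [T' → . T] }):
  [T' → . T] has the dot before T: add [T → . g num T], [T → . , num ,], [T → . g X g], [T → .]
No further items can be added.

I₀ = { [T → . , num ,], [T → . g X g], [T → . g num T], [T → .], [T' → . T] }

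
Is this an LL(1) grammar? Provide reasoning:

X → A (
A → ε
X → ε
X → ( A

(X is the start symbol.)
Relevant sets:
  FIRST(A) = { ε }
  FOLLOW(X) = { $ }

For X:
  PREDICT(X → A '(') = { '(' }
  PREDICT(X → ε) = { $ }
  PREDICT(X → '(' A) = { '(' }
A has a single production, so nothing to check there.

Conflict found: Predict set conflict for X: { '(' }
The grammar is NOT LL(1).

Answer: No. Predict set conflict for X: { '(' }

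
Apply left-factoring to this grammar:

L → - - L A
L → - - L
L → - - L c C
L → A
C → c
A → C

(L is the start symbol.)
Left-factoring transforms A → αβ₁ | αβ₂ into A → αA' and A' → β₁ | β₂
(α is the longest common prefix among the alternatives). Repeat until
no nonterminal has two alternatives with a common prefix.

Round 1: L has alternatives sharing prefix '- - L'. Introduce L': L → - - L L'
  Add: L' → A
  Add: L' → ε
  Add: L' → c C

No remaining common prefixes — done.

Resulting grammar:
L → - - L L'
L' → A
L' → ε
L' → c C
L → A
C → c
A → C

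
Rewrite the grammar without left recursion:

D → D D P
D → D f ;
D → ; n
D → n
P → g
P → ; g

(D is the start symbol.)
D → ; n D'
D → n D'
D' → D P D'
D' → f ; D'
D' → ε
P → g
P → ; g

D is directly left-recursive. The standard transformation for
  A → A α₁ | ... | A α_m | β₁ | ... | β_n
is
  A  → β₁ A' | ... | β_n A'
  A' → α₁ A' | ... | α_m A' | ε

D → ; n becomes D → ; n D'
D → n becomes D → n D'
D → D D P becomes D' → D P D'
D → D f ; becomes D' → f ; D'
Add D' → ε

Productions for other non-terminals are unchanged:
  P → g
  P → ; g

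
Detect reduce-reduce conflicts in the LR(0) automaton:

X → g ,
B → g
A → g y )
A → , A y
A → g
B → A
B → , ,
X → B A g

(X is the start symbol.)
A reduce-reduce conflict occurs when an LR(0) state has two complete items [A → α .] and [B → β .] — both call for a reduction, and with no lookahead the parser cannot choose between them.

Augment with X' → X and build the canonical LR(0) collection (I0 = CLOSURE({[X' → . X]}), then GOTO on every symbol after a dot until no new states appear). It has 16 states:
  I0: { [A → . , A y], [A → . g y )], [A → . g], [B → . , ,], [B → . A], [B → . g], [X → . B A g], [X → . g ,], [X' → . X] }  — shift
  I1: { [A → , . A y], [A → . , A y], [A → . g y )], [A → . g], [B → , . ,] }  — shift
  I2: { [B → A .] }  — reduce
  I3: { [A → . , A y], [A → . g y )], [A → . g], [X → B . A g] }  — shift
  I4: { [X' → X .] }  — accept
  I5: { [A → g . y )], [A → g .], [B → g .], [X → g . ,] }  — shift, 2 reduces
  I6: { [X → g , .] }  — reduce
  I7: { [A → g y . )] }  — shift
  I8: { [A → g y ) .] }  — reduce
  I9: { [A → , . A y], [A → . , A y], [A → . g y )], [A → . g] }  — shift
  I10: { [X → B A . g] }  — shift
  I11: { [A → g . y )], [A → g .] }  — shift, reduce
  I12: { [X → B A g .] }  — reduce
  I13: { [A → , A . y] }  — shift
  I14: { [A → , A y .] }  — reduce
  I15: { [A → , . A y], [A → . , A y], [A → . g y )], [A → . g], [B → , , .] }  — shift, reduce

I5 contains complete items [A → g .], [B → g .] — reduce-reduce conflict.

Answer: Yes — I5: [A → g .] vs [B → g .]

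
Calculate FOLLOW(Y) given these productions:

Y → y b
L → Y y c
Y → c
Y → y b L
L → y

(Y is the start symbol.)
{ $, 'y' }

To compute FOLLOW(Y), find every occurrence of Y on a right-hand side N → α Y β: add FIRST(β) \ {ε}, and if β is empty or nullable also add FOLLOW(N). Iterate to a fixed point.

Y is the start symbol, so $ ∈ FOLLOW(Y).
In L → Y y c: Y is followed by y c, add FIRST(y c) \ {ε} = { 'y' }

Taking the union: FOLLOW(Y) = { $, 'y' }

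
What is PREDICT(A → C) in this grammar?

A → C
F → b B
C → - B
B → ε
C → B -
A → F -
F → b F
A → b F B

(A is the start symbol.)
{ '-' }

PREDICT(A → C) = (FIRST(RHS) \ {ε}) ∪ (FOLLOW(A) if ε ∈ FIRST(RHS), i.e. RHS ⇒* ε)
FIRST(C) = { '-' }
FIRST(C) = { '-' }
ε ∉ FIRST(C), so FOLLOW(A) is not added.
PREDICT(A → C) = { '-' }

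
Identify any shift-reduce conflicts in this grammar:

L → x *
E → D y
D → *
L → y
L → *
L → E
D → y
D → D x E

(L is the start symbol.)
No shift-reduce conflicts

Augment with L' → L and build the canonical LR(0) collection (I0 = CLOSURE({[L' → . L]}), then GOTO on every symbol after a dot until no new states appear). It has 13 states:
  I0: { [D → . *], [D → . D x E], [D → . y], [E → . D y], [L → . *], [L → . E], [L → . x *], [L → . y], [L' → . L] }  — shift
  I1: { [D → * .], [L → * .] }  — 2 reduces
  I2: { [D → D . x E], [E → D . y] }  — shift
  I3: { [L → E .] }  — reduce
  I4: { [L' → L .] }  — accept
  I5: { [L → x . *] }  — shift
  I6: { [D → y .], [L → y .] }  — 2 reduces
  I7: { [L → x * .] }  — reduce
  I8: { [D → . *], [D → . D x E], [D → . y], [D → D x . E], [E → . D y] }  — shift
  I9: { [E → D y .] }  — reduce
  I10: { [D → * .] }  — reduce
  I11: { [D → D x E .] }  — reduce
  I12: { [D → y .] }  — reduce

No state contains both a complete item and a shift item.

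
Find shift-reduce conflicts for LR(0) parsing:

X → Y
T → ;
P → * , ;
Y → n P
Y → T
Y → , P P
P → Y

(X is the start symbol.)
Augment with X' → X and build the canonical LR(0) collection (I0 = CLOSURE({[X' → . X]}), then GOTO on every symbol after a dot until no new states appear). It has 14 states:
  I0: { [T → . ;], [X → . Y], [X' → . X], [Y → . , P P], [Y → . T], [Y → . n P] }  — shift
  I1: { [P → . * , ;], [P → . Y], [T → . ;], [Y → , . P P], [Y → . , P P], [Y → . T], [Y → . n P] }  — shift
  I2: { [T → ; .] }  — reduce
  I3: { [Y → T .] }  — reduce
  I4: { [X' → X .] }  — accept
  I5: { [X → Y .] }  — reduce
  I6: { [P → . * , ;], [P → . Y], [T → . ;], [Y → . , P P], [Y → . T], [Y → . n P], [Y → n . P] }  — shift
  I7: { [P → * . , ;] }  — shift
  I8: { [Y → n P .] }  — reduce
  I9: { [P → Y .] }  — reduce
  I10: { [P → * , . ;] }  — shift
  I11: { [P → * , ; .] }  — reduce
  I12: { [P → . * , ;], [P → . Y], [T → . ;], [Y → , P . P], [Y → . , P P], [Y → . T], [Y → . n P] }  — shift
  I13: { [Y → , P P .] }  — reduce

No state contains both a complete item and a shift item.

Answer: No shift-reduce conflicts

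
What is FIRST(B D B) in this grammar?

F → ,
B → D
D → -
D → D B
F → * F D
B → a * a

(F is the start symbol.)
{ '-', 'a' }

FIRST sets of the non-terminals involved (from the grammar, by fixed-point iteration):
  FIRST(B) = { '-', 'a' }

To compute FIRST(B D B), process the symbols left to right:
Symbol B is a non-terminal. Add FIRST(B) \ {ε} = { '-', 'a' }
B is not nullable (ε ∉ FIRST(B)), so stop here.
FIRST(B D B) = { '-', 'a' }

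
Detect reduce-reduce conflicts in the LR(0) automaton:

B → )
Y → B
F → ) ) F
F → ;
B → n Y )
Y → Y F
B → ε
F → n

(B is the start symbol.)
A reduce-reduce conflict occurs when an LR(0) state has two complete items [A → α .] and [B → β .] — both call for a reduction, and with no lookahead the parser cannot choose between them.

Augment with B' → B and build the canonical LR(0) collection (I0 = CLOSURE({[B' → . B]}), then GOTO on every symbol after a dot until no new states appear). It has 13 states:
  I0: { [B → . )], [B → . n Y )], [B → .], [B' → . B] }  — shift, reduce
  I1: { [B → ) .] }  — reduce
  I2: { [B' → B .] }  — accept
  I3: { [B → . )], [B → . n Y )], [B → .], [B → n . Y )], [Y → . B], [Y → . Y F] }  — shift, reduce
  I4: { [Y → B .] }  — reduce
  I5: { [B → n Y . )], [F → . ) ) F], [F → . ;], [F → . n], [Y → Y . F] }  — shift
  I6: { [B → n Y ) .], [F → ) . ) F] }  — shift, reduce
  I7: { [F → ; .] }  — reduce
  I8: { [Y → Y F .] }  — reduce
  I9: { [F → n .] }  — reduce
  I10: { [F → ) ) . F], [F → . ) ) F], [F → . ;], [F → . n] }  — shift
  I11: { [F → ) . ) F] }  — shift
  I12: { [F → ) ) F .] }  — reduce

No state contains more than one complete item.

Answer: No reduce-reduce conflicts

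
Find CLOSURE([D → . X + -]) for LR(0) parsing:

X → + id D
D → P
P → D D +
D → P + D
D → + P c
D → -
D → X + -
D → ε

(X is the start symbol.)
{ [D → . X + -], [X → . + id D] }

To compute CLOSURE, for each item [A → α.Bβ] where B is a non-terminal, add [B → .γ] for all productions B → γ; repeat for the newly added items until nothing changes.

Start with: [D → . X + -]
  [D → . X + -] has the dot before X: add [X → . + id D]
No further items can be added.

CLOSURE = { [D → . X + -], [X → . + id D] }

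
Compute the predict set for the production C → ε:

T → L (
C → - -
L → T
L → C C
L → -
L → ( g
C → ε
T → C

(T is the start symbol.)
PREDICT(C → ε) = (FIRST(RHS) \ {ε}) ∪ (FOLLOW(C) if ε ∈ FIRST(RHS), i.e. RHS ⇒* ε)
The right-hand side is ε (FIRST(ε) = { ε }), so the predict set is FOLLOW(C) = { $, '(', '-' }
PREDICT(C → ε) = { $, '(', '-' }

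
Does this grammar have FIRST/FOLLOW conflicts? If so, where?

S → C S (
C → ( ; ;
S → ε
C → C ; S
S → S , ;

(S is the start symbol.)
Yes. S → C S '(' with FOLLOW(S) on { '(' }; S → S ',' ';' with FOLLOW(S) on { '(', ',' }

A FIRST/FOLLOW conflict occurs when a non-terminal N has a nullable alternative N → β (β ⇒* ε) and another alternative N → α with FIRST(α) ∩ FOLLOW(N) ≠ ∅: on such a lookahead the parser cannot decide between expanding α and letting N vanish via β.

Nullable non-terminals: S.
FIRST sets used below: FIRST(C) = { '(' }, FIRST(S) = { '(', ',', ε }

S: nullable alternative(s) S → ε; FOLLOW(S) = { $, '(', ',', ';' }
  S → C S (: FIRST \ {ε} = { '(' } — overlaps FOLLOW(S) on { '(' }: CONFLICT
  S → ε: FIRST \ {ε} = { } — this is the only nullable alternative, skip
  S → S , ;: FIRST \ {ε} = { '(', ',' } — overlaps FOLLOW(S) on { '(', ',' }: CONFLICT

C has no nullable alternative, so no FIRST/FOLLOW check is needed there.

So the grammar has 2 FIRST/FOLLOW conflicts (marked CONFLICT above).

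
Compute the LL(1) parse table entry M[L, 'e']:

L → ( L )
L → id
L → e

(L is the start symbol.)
To find M[L, 'e'], we find productions for L where 'e' is in the predict set (PREDICT(N → α) = (FIRST(α) \ {ε}) ∪ (FOLLOW(N) if α ⇒* ε)).

L → ( L ): PREDICT = { '(' }
L → id: PREDICT = { 'id' }
L → e: PREDICT = { 'e' }
  'e' is in predict set, so this production goes in M[L, 'e']

M[L, 'e'] = L → e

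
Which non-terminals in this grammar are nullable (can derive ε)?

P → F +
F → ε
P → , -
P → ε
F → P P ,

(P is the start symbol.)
{ 'F', 'P' }

A non-terminal is nullable if it can derive ε (the empty string): either it has an ε-production, or it has a production whose right-hand side consists entirely of nullable non-terminals.

ε-productions: F → ε, P → ε
So F, P are immediately nullable.
Every non-terminal is now nullable.
Nullable = { 'F', 'P' }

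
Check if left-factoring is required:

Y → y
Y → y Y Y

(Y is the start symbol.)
Left-factoring is needed when two productions for the same non-terminal
share a common prefix on the right-hand side.

Productions for Y:
  Y → y
  Y → y Y Y

Found common prefix 'y' in productions for Y

Answer: Yes, Y has productions with common prefix 'y'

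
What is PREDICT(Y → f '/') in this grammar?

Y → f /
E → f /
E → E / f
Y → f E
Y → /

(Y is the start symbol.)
{ 'f' }

PREDICT(Y → f '/') = (FIRST(RHS) \ {ε}) ∪ (FOLLOW(Y) if ε ∈ FIRST(RHS), i.e. RHS ⇒* ε)
FIRST(f '/') = { 'f' }
ε ∉ FIRST(f '/'), so FOLLOW(Y) is not added.
PREDICT(Y → f '/') = { 'f' }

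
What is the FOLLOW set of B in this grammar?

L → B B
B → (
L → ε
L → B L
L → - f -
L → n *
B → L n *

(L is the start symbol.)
To compute FOLLOW(B), find every occurrence of B on a right-hand side N → α B β: add FIRST(β) \ {ε}, and if β is empty or nullable also add FOLLOW(N). Iterate to a fixed point.

In L → B B: B is followed by B, add FIRST(B) \ {ε} = { '(', '-', 'n' }
In L → B B: B is at the end, add FOLLOW(L)
In L → B L: B is followed by L, add FIRST(L) \ {ε} = { '(', '-', 'n' }
  L is nullable, so also add FOLLOW(L)

The FOLLOW sets referred to above (computed the same way, to a fixed point):
  FOLLOW(L) = { $, 'n' }

Taking the union: FOLLOW(B) = { $, '(', '-', 'n' }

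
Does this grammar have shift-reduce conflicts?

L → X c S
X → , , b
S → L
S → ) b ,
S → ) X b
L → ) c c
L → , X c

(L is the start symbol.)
A shift-reduce conflict occurs when an LR(0) state has both:
  - a complete (reduce) item [A → α .] (dot at the end), and
  - a shift item [B → β . c γ] (dot before a terminal).

Augment with L' → L and build the canonical LR(0) collection (I0 = CLOSURE({[L' → . L]}), then GOTO on every symbol after a dot until no new states appear). It has 21 states:
  I0: { [L → . ) c c], [L → . , X c], [L → . X c S], [L' → . L], [X → . , , b] }  — shift
  I1: { [L → ) . c c] }  — shift
  I2: { [L → , . X c], [X → , . , b], [X → . , , b] }  — shift
  I3: { [L' → L .] }  — accept
  I4: { [L → X . c S] }  — shift
  I5: { [L → . ) c c], [L → . , X c], [L → . X c S], [L → X c . S], [S → . ) X b], [S → . ) b ,], [S → . L], [X → . , , b] }  — shift
  I6: { [L → ) . c c], [S → ) . X b], [S → ) . b ,], [X → . , , b] }  — shift
  I7: { [S → L .] }  — reduce
  I8: { [L → X c S .] }  — reduce
  I9: { [X → , . , b] }  — shift
  I10: { [S → ) X . b] }  — shift
  I11: { [S → ) b . ,] }  — shift
  I12: { [L → ) c . c] }  — shift
  I13: { [L → ) c c .] }  — reduce
  I14: { [S → ) b , .] }  — reduce
  I15: { [S → ) X b .] }  — reduce
  I16: { [X → , , . b] }  — shift
  I17: { [X → , , b .] }  — reduce
  I18: { [X → , , . b], [X → , . , b] }  — shift
  I19: { [L → , X . c] }  — shift
  I20: { [L → , X c .] }  — reduce

No state contains both a complete item and a shift item.

Answer: No shift-reduce conflicts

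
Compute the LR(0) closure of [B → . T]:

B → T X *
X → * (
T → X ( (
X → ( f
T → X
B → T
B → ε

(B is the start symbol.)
To compute CLOSURE, for each item [A → α.Bβ] where B is a non-terminal, add [B → .γ] for all productions B → γ; repeat for the newly added items until nothing changes.

Start with: [B → . T]
  [B → . T] has the dot before T: add [T → . X ( (], [T → . X]
  [T → . X ( (] has the dot before X: add [X → . * (], [X → . ( f]
No further items can be added.

CLOSURE = { [B → . T], [T → . X ( (], [T → . X], [X → . ( f], [X → . * (] }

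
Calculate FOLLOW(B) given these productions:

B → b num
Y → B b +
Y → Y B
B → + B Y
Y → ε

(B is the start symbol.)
To compute FOLLOW(B), find every occurrence of B on a right-hand side N → α B β: add FIRST(β) \ {ε}, and if β is empty or nullable also add FOLLOW(N). Iterate to a fixed point.

B is the start symbol, so $ ∈ FOLLOW(B).
In Y → B b +: B is followed by b '+', add FIRST(b '+') \ {ε} = { 'b' }
In Y → Y B: B is at the end, add FOLLOW(Y)
In B → + B Y: B is followed by Y, add FIRST(Y) \ {ε} = { '+', 'b' }
  Y is nullable, so FOLLOW(B) is also included — that is the set being defined, nothing new

The FOLLOW sets referred to above (computed the same way, to a fixed point):
  FOLLOW(Y) = { $, '+', 'b' }

Taking the union: FOLLOW(B) = { $, '+', 'b' }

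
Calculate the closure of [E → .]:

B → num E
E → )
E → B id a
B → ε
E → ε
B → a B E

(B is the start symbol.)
To compute CLOSURE, for each item [A → α.Bβ] where B is a non-terminal, add [B → .γ] for all productions B → γ; repeat for the newly added items until nothing changes.

Start with: [E → .]
The dot is at the end, so nothing is added.

CLOSURE = { [E → .] }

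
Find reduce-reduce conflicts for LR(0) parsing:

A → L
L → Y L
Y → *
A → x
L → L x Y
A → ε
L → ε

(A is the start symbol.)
A reduce-reduce conflict occurs when an LR(0) state has two complete items [A → α .] and [B → β .] — both call for a reduction, and with no lookahead the parser cannot choose between them.

Augment with A' → A and build the canonical LR(0) collection (I0 = CLOSURE({[A' → . A]}), then GOTO on every symbol after a dot until no new states appear). It has 9 states:
  I0: { [A → . L], [A → . x], [A → .], [A' → . A], [L → . L x Y], [L → . Y L], [L → .], [Y → . *] }  — shift, 2 reduces
  I1: { [Y → * .] }  — reduce
  I2: { [A' → A .] }  — accept
  I3: { [A → L .], [L → L . x Y] }  — shift, reduce
  I4: { [L → . L x Y], [L → . Y L], [L → .], [L → Y . L], [Y → . *] }  — shift, reduce
  I5: { [A → x .] }  — reduce
  I6: { [L → L . x Y], [L → Y L .] }  — shift, reduce
  I7: { [L → L x . Y], [Y → . *] }  — shift
  I8: { [L → L x Y .] }  — reduce

I0 contains complete items [A → .], [L → .] — reduce-reduce conflict.

Answer: Yes — I0: [A → .] vs [L → .]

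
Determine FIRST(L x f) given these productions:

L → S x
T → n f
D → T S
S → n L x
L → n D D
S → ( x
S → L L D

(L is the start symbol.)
{ '(', 'n' }

FIRST sets of the non-terminals involved (from the grammar, by fixed-point iteration):
  FIRST(L) = { '(', 'n' }

To compute FIRST(L x f), process the symbols left to right:
Symbol L is a non-terminal. Add FIRST(L) \ {ε} = { '(', 'n' }
L is not nullable (ε ∉ FIRST(L)), so stop here.
FIRST(L x f) = { '(', 'n' }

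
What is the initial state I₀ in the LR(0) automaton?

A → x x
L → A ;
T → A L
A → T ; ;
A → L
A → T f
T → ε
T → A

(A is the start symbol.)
{ [A → . L], [A → . T ; ;], [A → . T f], [A → . x x], [A' → . A], [L → . A ;], [T → . A L], [T → . A], [T → .] }

First, augment the grammar with A' → A
I₀ = CLOSURE({ [A' → . A] }):
  [A' → . A] has the dot before A: add [A → . x x], [A → . T ; ;], [A → . L], [A → . T f]
  [A → . T ; ;] has the dot before T: add [T → . A L], [T → .], [T → . A]
  [A → . L] has the dot before L: add [L → . A ;]
No further items can be added.

I₀ = { [A → . L], [A → . T ; ;], [A → . T f], [A → . x x], [A' → . A], [L → . A ;], [T → . A L], [T → . A], [T → .] }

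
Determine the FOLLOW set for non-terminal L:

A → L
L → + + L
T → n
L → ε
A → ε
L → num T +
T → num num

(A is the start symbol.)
In A → L: L is at the end, add FOLLOW(A)
In L → + + L: L is at the end; this adds FOLLOW(L) to itself — nothing new

The FOLLOW sets referred to above (computed the same way, to a fixed point):
  FOLLOW(A) = { $ }

Taking the union: FOLLOW(L) = { $ }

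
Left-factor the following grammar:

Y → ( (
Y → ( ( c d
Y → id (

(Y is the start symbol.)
Y → ( ( Y'
Y' → ε
Y' → c d
Y → id (

Left-factoring transforms A → αβ₁ | αβ₂ into A → αA' and A' → β₁ | β₂
(α is the longest common prefix among the alternatives). Repeat until
no nonterminal has two alternatives with a common prefix.

Round 1: Y has alternatives sharing prefix '( ('. Introduce Y': Y → ( ( Y'
  Add: Y' → ε
  Add: Y' → c d

No remaining common prefixes — done.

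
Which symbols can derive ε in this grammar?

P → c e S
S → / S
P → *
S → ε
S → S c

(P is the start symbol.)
A non-terminal is nullable if it can derive ε (the empty string): either it has an ε-production, or it has a production whose right-hand side consists entirely of nullable non-terminals.

ε-productions: S → ε
So S is immediately nullable.
No further non-terminal can be added: every production for the remaining non-terminals contains a terminal or a non-nullable non-terminal.
Nullable = { 'S' }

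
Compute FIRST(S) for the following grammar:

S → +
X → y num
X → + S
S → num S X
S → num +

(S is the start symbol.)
{ '+', 'num' }

From S → +:
  - '+' is a terminal: add '+' and stop
From S → num S X:
  - num is a terminal: add 'num' and stop
From S → num +:
  - num is a terminal: add 'num' and stop

Collecting: FIRST(S) = { '+', 'num' }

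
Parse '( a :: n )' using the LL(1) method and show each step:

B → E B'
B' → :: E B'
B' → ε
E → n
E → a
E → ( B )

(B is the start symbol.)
Stack is shown with the top on the left.

Stack           Input         Action
------------------------------------
B $             ( a :: n ) $  output B → E B'
E B' $          ( a :: n ) $  output E → ( B )
( B ) B' $      ( a :: n ) $  match '('
B ) B' $        a :: n ) $    output B → E B'
E B' ) B' $     a :: n ) $    output E → a
a B' ) B' $     a :: n ) $    match 'a'
B' ) B' $       :: n ) $      output B' → :: E B'
:: E B' ) B' $  :: n ) $      match '::'
E B' ) B' $     n ) $         output E → n
n B' ) B' $     n ) $         match 'n'
B' ) B' $       ) $           output B' → ε
) B' $          ) $           match ')'
B' $            $             output B' → ε
$               $             accept

The string is accepted.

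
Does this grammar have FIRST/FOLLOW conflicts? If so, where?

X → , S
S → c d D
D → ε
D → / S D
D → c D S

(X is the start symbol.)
Yes. D → '/' S D with FOLLOW(D) on { '/' }; D → c D S with FOLLOW(D) on { 'c' }

A FIRST/FOLLOW conflict occurs when a non-terminal N has a nullable alternative N → β (β ⇒* ε) and another alternative N → α with FIRST(α) ∩ FOLLOW(N) ≠ ∅: on such a lookahead the parser cannot decide between expanding α and letting N vanish via β.

Nullable non-terminals: D.

D: nullable alternative(s) D → ε; FOLLOW(D) = { $, '/', 'c' }
  D → ε: FIRST \ {ε} = { } — this is the only nullable alternative, skip
  D → / S D: FIRST \ {ε} = { '/' } — overlaps FOLLOW(D) on { '/' }: CONFLICT
  D → c D S: FIRST \ {ε} = { 'c' } — overlaps FOLLOW(D) on { 'c' }: CONFLICT

S, X have no nullable alternative, so no FIRST/FOLLOW check is needed there.

So the grammar has 2 FIRST/FOLLOW conflicts (marked CONFLICT above).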